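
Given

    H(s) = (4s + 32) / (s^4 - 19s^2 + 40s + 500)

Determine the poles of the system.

The poles are the roots of the denominator s^4 - 19s^2 + 40s + 500 = 0.
No real roots exist; factor into two real quadratics: (s^2 - 8s + 25)(s^2 + 8s + 20) = 0.
Each quadratic gives a conjugate pair via the quadratic formula.

s = 4 + 3j, 4 - 3j, -4 + 2j, -4 - 2j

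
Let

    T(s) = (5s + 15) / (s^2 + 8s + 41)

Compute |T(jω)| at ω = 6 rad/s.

|T(j6)| ≈ 0.6950

Substitute s = j6: numerator = 15 + j30, denominator = 5 + j48.
|T(j6)| = |15 + j30| / |5 + j48| = 33.541 / 48.260 ≈ 0.6950.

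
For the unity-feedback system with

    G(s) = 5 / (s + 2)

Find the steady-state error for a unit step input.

e_ss = 0.2857

G(s) has no poles at the origin.
This is a Type 0 system. Kp = lim_{s→0} G(s) = 5/2.
e_ss = 1/(1 + Kp) = 1/(1 + 5/2) = 2/7 ≈ 0.2857.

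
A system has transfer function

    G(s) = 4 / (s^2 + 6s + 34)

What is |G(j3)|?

Substitute s = j3: numerator = 4, denominator = 25 + j18.
|G(j3)| = |4| / |25 + j18| = 4 / 30.806 ≈ 0.1298.

|G(j3)| ≈ 0.1298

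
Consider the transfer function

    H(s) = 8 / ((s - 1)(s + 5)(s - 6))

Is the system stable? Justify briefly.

unstable

The poles can be read from the denominator factors: s = 1, -5, 6.
Since the pole(s) at s = 1, 6 lie in the right half-plane, the system is unstable.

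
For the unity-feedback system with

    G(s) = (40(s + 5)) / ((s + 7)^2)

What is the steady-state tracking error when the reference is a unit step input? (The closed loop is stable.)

G(s) has no poles at the origin.
This is a Type 0 system. Kp = lim_{s→0} G(s) = 200/49.
e_ss = 1/(1 + Kp) = 1/(1 + 200/49) = 49/249 ≈ 0.1968.

e_ss = 0.1968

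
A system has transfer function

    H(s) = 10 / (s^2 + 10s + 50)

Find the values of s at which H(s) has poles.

s = -5 + 5j, -5 - 5j

The poles are the roots of the denominator s^2 + 10s + 50 = 0.
Using the quadratic formula: s = (-10 ± √(-100))/2 = -5 ± 5j.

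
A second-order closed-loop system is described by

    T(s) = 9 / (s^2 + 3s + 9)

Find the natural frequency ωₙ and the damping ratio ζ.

Compare the denominator to the standard form s^2 + 2ζωₙs + ωₙ².
ωₙ² = 9, so ωₙ = 3 rad/s.
2ζωₙ = 3, so ζ = 3/(2·3) = 0.5.

ωₙ = 3 rad/s, ζ = 0.5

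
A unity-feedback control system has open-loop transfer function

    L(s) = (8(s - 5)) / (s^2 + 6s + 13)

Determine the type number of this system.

The denominator has no factor of s at the origin — no free integrator — so this is a Type 0 system.

Type 0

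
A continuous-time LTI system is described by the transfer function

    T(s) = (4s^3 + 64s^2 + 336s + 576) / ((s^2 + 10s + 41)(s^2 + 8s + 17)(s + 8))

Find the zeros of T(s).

Set the numerator to zero: 4s^3 + 64s^2 + 336s + 576 = 0, i.e. 4·(s^3 + 16s^2 + 84s + 144) = 0.
Factoring: (s + 4)(s + 6)^2 = 0.

s = -4, -6, -6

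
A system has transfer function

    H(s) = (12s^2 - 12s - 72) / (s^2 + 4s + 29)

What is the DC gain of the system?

H(0) = -72/29 ≈ -2.483

Set s = 0: H(0) = (-72) / (29) = -72/29.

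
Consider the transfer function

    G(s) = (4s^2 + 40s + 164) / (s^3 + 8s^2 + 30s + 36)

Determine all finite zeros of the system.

Set the numerator to zero: 4s^2 + 40s + 164 = 0, i.e. 4·(s^2 + 10s + 41) = 0.
Factoring: (s^2 + 10s + 41) = 0.

s = -5 + 4j, -5 - 4j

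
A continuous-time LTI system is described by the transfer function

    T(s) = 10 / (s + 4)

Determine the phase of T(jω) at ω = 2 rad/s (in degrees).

∠T(j2) ≈ -26.57°

At s = j2: numerator = 10, denominator = 4 + j2.
∠T = ∠num − ∠den = 0° − (26.565°) = -26.57°.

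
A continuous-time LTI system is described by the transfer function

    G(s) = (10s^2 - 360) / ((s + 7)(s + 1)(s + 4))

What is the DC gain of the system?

G(0) = -90/7 ≈ -12.86

Set s = 0: G(0) = (-360) / (28) = -90/7.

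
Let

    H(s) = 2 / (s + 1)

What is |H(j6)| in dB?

Substitute s = j6: numerator = 2, denominator = 1 + j6.
|H(j6)| = |2| / |1 + j6| = 2 / 6.0828 ≈ 0.3288.
In decibels: 20·log₁₀(0.3288) ≈ -9.66 dB.

|H(j6)|_dB ≈ -9.66 dB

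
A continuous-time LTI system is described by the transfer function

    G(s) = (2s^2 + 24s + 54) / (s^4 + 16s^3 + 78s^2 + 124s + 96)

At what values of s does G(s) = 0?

Set the numerator to zero: 2s^2 + 24s + 54 = 0, i.e. 2·(s^2 + 12s + 27) = 0.
Factoring: (s + 3)(s + 9) = 0.

s = -3, -9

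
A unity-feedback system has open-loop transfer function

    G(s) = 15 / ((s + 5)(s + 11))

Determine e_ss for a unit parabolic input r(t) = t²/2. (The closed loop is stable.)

e_ss = ∞

G(s) has no poles at the origin.
This is a Type 0 system; Ka = lim_{s→0} s^2·G(s) = 0, so the steady-state error for a parabola input is infinite.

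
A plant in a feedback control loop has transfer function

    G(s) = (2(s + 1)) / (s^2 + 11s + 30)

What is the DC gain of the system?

G(0) = 1/15 ≈ 0.06667

Set s = 0: G(0) = (2) / (30) = 1/15.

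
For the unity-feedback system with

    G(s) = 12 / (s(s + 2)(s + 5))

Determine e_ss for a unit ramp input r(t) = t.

e_ss = 0.8333

G(s) has one pole at the origin.
This is a Type 1 system. Kv = lim_{s→0} s·G(s) = 12/10 = 6/5.
e_ss = 1/Kv = 1/(6/5) = 5/6 ≈ 0.8333.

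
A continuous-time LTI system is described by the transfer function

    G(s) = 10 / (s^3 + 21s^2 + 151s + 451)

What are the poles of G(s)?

s = -5 + 4j, -5 - 4j, -11

The poles are the roots of the denominator s^3 + 21s^2 + 151s + 451 = 0.
Trying s = -11: the polynomial evaluates to 0, so (s + 11) is a factor.
Dividing out leaves s^2 + 10s + 41 = 0.
The quadratic formula then gives s = -5 ± 4j.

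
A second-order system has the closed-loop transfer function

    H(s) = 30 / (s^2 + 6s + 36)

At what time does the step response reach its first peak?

t_p ≈ 0.6046 s

Comparing s^2 + 6s + 36 to s^2 + 2ζωₙs + ωₙ²: ωₙ = 6 rad/s and ζ = 6/(2·6) = 0.5.
ζωₙ = 6/2 = 3, so ω_d = ωₙ√(1−ζ²) = √(ωₙ² − (ζωₙ)²) = √(36 − 3²) = √27 ≈ 5.196 rad/s.
t_p = π/ω_d = π/5.196 ≈ 0.6046 s.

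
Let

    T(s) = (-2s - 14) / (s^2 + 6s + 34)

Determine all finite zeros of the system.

Set the numerator to zero: -2s - 14 = 0, i.e. -2·(s + 7) = 0.
So s = -7.

s = -7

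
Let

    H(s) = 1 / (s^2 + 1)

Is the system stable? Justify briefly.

The denominator s^2 + 1 factors as (s^2 + 1), giving poles at s = j, -j.
Since the simple pole(s) at s = j, -j lie on the jω-axis with none in the right half-plane, the system is marginally stable.

marginally stable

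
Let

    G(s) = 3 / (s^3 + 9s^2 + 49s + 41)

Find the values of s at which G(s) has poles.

The poles are the roots of the denominator s^3 + 9s^2 + 49s + 41 = 0.
Trying s = -1: the polynomial evaluates to 0, so (s + 1) is a factor.
Dividing out leaves s^2 + 8s + 41 = 0.
The quadratic formula then gives s = -4 ± 5j.

s = -4 + 5j, -4 - 5j, -1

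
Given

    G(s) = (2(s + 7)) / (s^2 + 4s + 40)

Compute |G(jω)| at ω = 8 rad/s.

|G(j8)| ≈ 0.5315

Substitute s = j8: numerator = 14 + j16, denominator = -24 + j32.
|G(j8)| = |14 + j16| / |-24 + j32| = 21.260 / 40 ≈ 0.5315.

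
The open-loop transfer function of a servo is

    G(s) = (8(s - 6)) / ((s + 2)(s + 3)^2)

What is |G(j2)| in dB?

|G(j2)|_dB ≈ 2.77 dB

Substitute s = j2: numerator = -48 + j16, denominator = -14 + j34.
|G(j2)| = |-48 + j16| / |-14 + j34| = 50.596 / 36.770 ≈ 1.376.
In decibels: 20·log₁₀(1.376) ≈ 2.77 dB.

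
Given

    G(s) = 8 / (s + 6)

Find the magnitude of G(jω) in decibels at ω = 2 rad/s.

|G(j2)|_dB ≈ 2.04 dB

Substitute s = j2: numerator = 8, denominator = 6 + j2.
|G(j2)| = |8| / |6 + j2| = 8 / 6.3246 ≈ 1.265.
In decibels: 20·log₁₀(1.265) ≈ 2.04 dB.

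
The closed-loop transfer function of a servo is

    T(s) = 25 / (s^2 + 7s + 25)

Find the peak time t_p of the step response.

t_p ≈ 0.8798 s

Comparing s^2 + 7s + 25 to s^2 + 2ζωₙs + ωₙ²: ωₙ = 5 rad/s and ζ = 7/(2·5) = 0.7.
ζωₙ = 7/2 = 3.5, so ω_d = ωₙ√(1−ζ²) = √(ωₙ² − (ζωₙ)²) = √(25 − 3.5²) = √12.75 ≈ 3.571 rad/s.
t_p = π/ω_d = π/3.571 ≈ 0.8798 s.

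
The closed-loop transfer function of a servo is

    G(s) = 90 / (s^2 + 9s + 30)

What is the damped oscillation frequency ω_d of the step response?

Comparing s^2 + 9s + 30 to s^2 + 2ζωₙs + ωₙ²: ωₙ = √30 ≈ 5.477 rad/s and ζ = 9/(2·√30) ≈ 0.8216.
ζωₙ = 9/2 = 4.5, so ω_d = ωₙ√(1−ζ²) = √(ωₙ² − (ζωₙ)²) = √(30 − 4.5²) = √9.75 ≈ 3.122 rad/s.

ω_d ≈ 3.122 rad/s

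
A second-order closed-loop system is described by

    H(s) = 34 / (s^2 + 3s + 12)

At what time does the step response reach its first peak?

Comparing s^2 + 3s + 12 to s^2 + 2ζωₙs + ωₙ²: ωₙ = √12 ≈ 3.464 rad/s and ζ = 3/(2·√12) ≈ 0.4330.
ζωₙ = 3/2 = 1.5, so ω_d = ωₙ√(1−ζ²) = √(ωₙ² − (ζωₙ)²) = √(12 − 1.5²) = √9.75 ≈ 3.122 rad/s.
t_p = π/ω_d = π/3.122 ≈ 1.006 s.

t_p ≈ 1.006 s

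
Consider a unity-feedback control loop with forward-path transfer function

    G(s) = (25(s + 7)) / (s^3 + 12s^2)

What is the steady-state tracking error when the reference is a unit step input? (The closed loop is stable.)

G(s) has 2 poles at the origin.
This is a Type 2 system; for a step input the steady-state error is zero.

e_ss = 0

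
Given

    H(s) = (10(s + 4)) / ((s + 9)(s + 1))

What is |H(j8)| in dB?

|H(j8)|_dB ≈ -0.712 dB

Substitute s = j8: numerator = 40 + j80, denominator = -55 + j80.
|H(j8)| = |40 + j80| / |-55 + j80| = 89.443 / 97.082 ≈ 0.9213.
In decibels: 20·log₁₀(0.9213) ≈ -0.712 dB.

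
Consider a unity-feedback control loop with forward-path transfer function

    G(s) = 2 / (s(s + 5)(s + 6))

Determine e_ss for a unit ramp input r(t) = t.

e_ss = 15

G(s) has one pole at the origin.
This is a Type 1 system. Kv = lim_{s→0} s·G(s) = 2/30 = 1/15.
e_ss = 1/Kv = 1/(1/15) = 15.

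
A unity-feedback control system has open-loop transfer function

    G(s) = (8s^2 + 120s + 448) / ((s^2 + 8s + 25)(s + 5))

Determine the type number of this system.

Type 0

The denominator has no factor of s at the origin — no free integrator — so this is a Type 0 system.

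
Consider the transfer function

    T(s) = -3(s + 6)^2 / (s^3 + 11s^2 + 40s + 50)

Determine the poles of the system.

s = -3 ± j, -5

The poles are the roots of the denominator s^3 + 11s^2 + 40s + 50 = 0.
Trying s = -5: the polynomial evaluates to 0, so (s + 5) is a factor.
Dividing out leaves s^2 + 6s + 10 = 0.
The quadratic formula then gives s = -3 ± 1j.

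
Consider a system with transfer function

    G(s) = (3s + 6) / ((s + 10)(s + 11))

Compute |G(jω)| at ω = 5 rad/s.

|G(j5)| ≈ 0.1196

Substitute s = j5: numerator = 6 + j15, denominator = 85 + j105.
|G(j5)| = |6 + j15| / |85 + j105| = 16.155 / 135.09 ≈ 0.1196.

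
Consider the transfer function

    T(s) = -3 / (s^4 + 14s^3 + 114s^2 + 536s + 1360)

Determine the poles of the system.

The poles are the roots of the denominator s^4 + 14s^3 + 114s^2 + 536s + 1360 = 0.
No real roots exist; factor into two real quadratics: (s^2 + 10s + 34)(s^2 + 4s + 40) = 0.
Each quadratic gives a conjugate pair via the quadratic formula.

s = -5 ± 3j, -2 ± 6j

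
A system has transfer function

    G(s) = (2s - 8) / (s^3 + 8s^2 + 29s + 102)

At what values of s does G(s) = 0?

s = 4

Set the numerator to zero: 2s - 8 = 0, i.e. 2·(s - 4) = 0.
So s = 4.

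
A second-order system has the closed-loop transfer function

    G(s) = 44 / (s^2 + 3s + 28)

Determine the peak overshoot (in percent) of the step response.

%OS ≈ 39.5%

Comparing s^2 + 3s + 28 to s^2 + 2ζωₙs + ωₙ²: ωₙ = √28 ≈ 5.292 rad/s and ζ = 3/(2·√28) ≈ 0.2835.
%OS = 100·exp(−πζ/√(1−ζ²)) = 100·exp(−π·0.2835/√(1−0.2835²)) ≈ 39.5%.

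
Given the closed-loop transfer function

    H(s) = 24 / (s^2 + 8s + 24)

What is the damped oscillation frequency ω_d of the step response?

Comparing s^2 + 8s + 24 to s^2 + 2ζωₙs + ωₙ²: ωₙ = √24 ≈ 4.899 rad/s and ζ = 8/(2·√24) ≈ 0.8165.
ζωₙ = 8/2 = 4, so ω_d = ωₙ√(1−ζ²) = √(ωₙ² − (ζωₙ)²) = √(24 − 4²) = √8 ≈ 2.828 rad/s.

ω_d ≈ 2.828 rad/s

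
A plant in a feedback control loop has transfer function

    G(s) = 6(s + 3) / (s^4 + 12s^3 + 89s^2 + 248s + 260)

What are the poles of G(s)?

The poles are the roots of the denominator s^4 + 12s^3 + 89s^2 + 248s + 260 = 0.
No real roots exist; factor into two real quadratics: (s^2 + 8s + 52)(s^2 + 4s + 5) = 0.
Each quadratic gives a conjugate pair via the quadratic formula.

s = -4 ± 6j, -2 ± j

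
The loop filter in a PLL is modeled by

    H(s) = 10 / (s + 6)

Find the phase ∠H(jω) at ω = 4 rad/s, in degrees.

∠H(j4) ≈ -33.69°

At s = j4: numerator = 10, denominator = 6 + j4.
∠H = ∠num − ∠den = 0° − (33.690°) = -33.69°.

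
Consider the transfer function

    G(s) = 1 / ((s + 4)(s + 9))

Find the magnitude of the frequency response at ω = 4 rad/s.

|G(j4)| ≈ 0.01795

Substitute s = j4: numerator = 1, denominator = 20 + j52.
|G(j4)| = |1| / |20 + j52| = 1 / 55.714 ≈ 0.01795.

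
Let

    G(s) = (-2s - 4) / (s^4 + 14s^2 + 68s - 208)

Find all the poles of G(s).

s = 1 ± 5j, -4, 2

The poles are the roots of the denominator s^4 + 14s^2 + 68s - 208 = 0.
Trying s = -4: the polynomial evaluates to 0, so (s + 4) is a factor.
Dividing out leaves s^3 - 4s^2 + 30s - 52 = 0.
This factors further as (s^2 - 2s + 26)(s - 2) = 0.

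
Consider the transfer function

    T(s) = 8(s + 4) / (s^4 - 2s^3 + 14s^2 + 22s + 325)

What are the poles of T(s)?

s = 3 ± 4j, -2 ± 3j

The poles are the roots of the denominator s^4 - 2s^3 + 14s^2 + 22s + 325 = 0.
No real roots exist; factor into two real quadratics: (s^2 - 6s + 25)(s^2 + 4s + 13) = 0.
Each quadratic gives a conjugate pair via the quadratic formula.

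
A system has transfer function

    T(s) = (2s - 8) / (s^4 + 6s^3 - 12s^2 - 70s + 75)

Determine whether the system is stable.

The denominator s^4 + 6s^3 - 12s^2 - 70s + 75 factors as (s - 1)(s + 5)^2(s - 3), giving poles at s = 1, -5, -5, 3.
Since the pole(s) at s = 1, 3 lie in the right half-plane, the system is unstable.

unstable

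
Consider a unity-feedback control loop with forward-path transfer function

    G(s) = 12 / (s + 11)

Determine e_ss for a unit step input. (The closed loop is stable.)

e_ss = 0.4783

G(s) has no poles at the origin.
This is a Type 0 system. Kp = lim_{s→0} G(s) = 12/11.
e_ss = 1/(1 + Kp) = 1/(1 + 12/11) = 11/23 ≈ 0.4783.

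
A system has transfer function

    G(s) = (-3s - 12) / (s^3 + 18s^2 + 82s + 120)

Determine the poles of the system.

The poles are the roots of the denominator s^3 + 18s^2 + 82s + 120 = 0.
Trying s = -12: the polynomial evaluates to 0, so (s + 12) is a factor.
Dividing out leaves s^2 + 6s + 10 = 0.
The quadratic formula then gives s = -3 ± 1j.

s = -3 + j, -3 - j, -12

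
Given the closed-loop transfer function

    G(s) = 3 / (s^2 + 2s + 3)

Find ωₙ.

Compare the denominator to the standard form s^2 + 2ζωₙs + ωₙ².
ωₙ² = 3, so ωₙ = √3 ≈ 1.732 rad/s.

ωₙ ≈ 1.732 rad/s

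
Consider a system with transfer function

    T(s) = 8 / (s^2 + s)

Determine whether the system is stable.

marginally stable

The denominator s^2 + s factors as s(s + 1), giving poles at s = 0, -1.
Since the simple pole(s) at s = 0 lie on the jω-axis with none in the right half-plane, the system is marginally stable.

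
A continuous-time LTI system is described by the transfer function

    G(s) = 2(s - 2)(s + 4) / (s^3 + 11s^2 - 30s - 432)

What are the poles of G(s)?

s = -9, 6, -8

The poles are the roots of the denominator s^3 + 11s^2 - 30s - 432 = 0.
Trying s = -9: the polynomial evaluates to 0, so (s + 9) is a factor.
Dividing out leaves s^2 + 2s - 48 = 0.
Factoring the quadratic: (s - 6)(s + 8) = 0.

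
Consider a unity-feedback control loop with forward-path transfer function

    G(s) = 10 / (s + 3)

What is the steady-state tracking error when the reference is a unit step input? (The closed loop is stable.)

e_ss = 0.2308

G(s) has no poles at the origin.
This is a Type 0 system. Kp = lim_{s→0} G(s) = 10/3.
e_ss = 1/(1 + Kp) = 1/(1 + 10/3) = 3/13 ≈ 0.2308.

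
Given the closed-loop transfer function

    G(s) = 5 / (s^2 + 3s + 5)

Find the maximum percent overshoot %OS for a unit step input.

Comparing s^2 + 3s + 5 to s^2 + 2ζωₙs + ωₙ²: ωₙ = √5 ≈ 2.236 rad/s and ζ = 3/(2·√5) ≈ 0.6708.
%OS = 100·exp(−πζ/√(1−ζ²)) = 100·exp(−π·0.6708/√(1−0.6708²)) ≈ 5.83%.

%OS ≈ 5.83%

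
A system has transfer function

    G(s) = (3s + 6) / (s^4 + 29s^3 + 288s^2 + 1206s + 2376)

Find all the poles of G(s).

s = -3 + 3j, -3 - 3j, -12, -11

The poles are the roots of the denominator s^4 + 29s^3 + 288s^2 + 1206s + 2376 = 0.
Trying s = -12: the polynomial evaluates to 0, so (s + 12) is a factor.
Dividing out leaves s^3 + 17s^2 + 84s + 198 = 0.
This factors further as (s^2 + 6s + 18)(s + 11) = 0.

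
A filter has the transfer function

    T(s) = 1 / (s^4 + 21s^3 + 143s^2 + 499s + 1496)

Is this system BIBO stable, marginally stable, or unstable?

stable

The denominator s^4 + 21s^3 + 143s^2 + 499s + 1496 factors as (s^2 + 2s + 17)(s + 8)(s + 11), giving poles at s = -1 + 4j, -1 - 4j, -8, -11.
Since all poles lie strictly in the left half-plane, the system is stable.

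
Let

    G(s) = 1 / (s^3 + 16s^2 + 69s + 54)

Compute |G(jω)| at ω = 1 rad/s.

|G(j1)| ≈ 0.01284

Substitute s = j1: numerator = 1, denominator = 38 + j68.
|G(j1)| = |1| / |38 + j68| = 1 / 77.897 ≈ 0.01284.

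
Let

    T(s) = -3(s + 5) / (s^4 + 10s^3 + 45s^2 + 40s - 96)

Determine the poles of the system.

The poles are the roots of the denominator s^4 + 10s^3 + 45s^2 + 40s - 96 = 0.
Trying s = -3: the polynomial evaluates to 0, so (s + 3) is a factor.
Dividing out leaves s^3 + 7s^2 + 24s - 32 = 0.
This factors further as (s^2 + 8s + 32)(s - 1) = 0.

s = -3, -4 ± 4j, 1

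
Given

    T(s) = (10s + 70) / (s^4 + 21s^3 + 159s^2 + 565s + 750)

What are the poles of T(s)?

The poles are the roots of the denominator s^4 + 21s^3 + 159s^2 + 565s + 750 = 0.
Trying s = -10: the polynomial evaluates to 0, so (s + 10) is a factor.
Dividing out leaves s^3 + 11s^2 + 49s + 75 = 0.
This factors further as (s^2 + 8s + 25)(s + 3) = 0.

s = -4 ± 3j, -10, -3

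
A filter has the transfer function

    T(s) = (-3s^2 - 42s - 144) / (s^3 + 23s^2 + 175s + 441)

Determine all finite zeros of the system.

s = -8, -6

Set the numerator to zero: -3s^2 - 42s - 144 = 0, i.e. -3·(s^2 + 14s + 48) = 0.
Factoring: (s + 8)(s + 6) = 0.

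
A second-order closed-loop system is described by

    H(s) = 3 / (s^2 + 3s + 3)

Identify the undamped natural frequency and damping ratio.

ωₙ ≈ 1.732 rad/s, ζ ≈ 0.8660

Compare the denominator to the standard form s^2 + 2ζωₙs + ωₙ².
ωₙ² = 3, so ωₙ = √3 ≈ 1.732 rad/s.
2ζωₙ = 3, so ζ = 3/(2·√3) ≈ 0.8660.
With ζ = 0.8660 the response is underdamped.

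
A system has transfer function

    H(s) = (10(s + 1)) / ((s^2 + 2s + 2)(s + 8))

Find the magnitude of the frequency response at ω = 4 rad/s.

Substitute s = j4: numerator = 10 + j40, denominator = -144 + j8.
|H(j4)| = |10 + j40| / |-144 + j8| = 41.231 / 144.22 ≈ 0.2859.

|H(j4)| ≈ 0.2859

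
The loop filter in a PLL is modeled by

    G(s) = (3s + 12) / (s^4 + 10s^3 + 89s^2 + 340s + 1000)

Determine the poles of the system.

The poles are the roots of the denominator s^4 + 10s^3 + 89s^2 + 340s + 1000 = 0.
No real roots exist; factor into two real quadratics: (s^2 + 6s + 25)(s^2 + 4s + 40) = 0.
Each quadratic gives a conjugate pair via the quadratic formula.

s = -3 + 4j, -3 - 4j, -2 + 6j, -2 - 6j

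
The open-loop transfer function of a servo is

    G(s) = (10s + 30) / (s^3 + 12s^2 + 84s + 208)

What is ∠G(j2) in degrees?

At s = j2: numerator = 30 + j20, denominator = 160 + j160.
∠G = ∠num − ∠den = 33.690° − (45°) = -11.31°.

∠G(j2) ≈ -11.31°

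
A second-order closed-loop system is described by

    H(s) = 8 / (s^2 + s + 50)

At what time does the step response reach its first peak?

t_p ≈ 0.4454 s

Comparing s^2 + s + 50 to s^2 + 2ζωₙs + ωₙ²: ωₙ = √50 ≈ 7.071 rad/s and ζ = 1/(2·√50) ≈ 0.07071.
ζωₙ = 1/2 = 0.5, so ω_d = ωₙ√(1−ζ²) = √(ωₙ² − (ζωₙ)²) = √(50 − 0.5²) = √49.75 ≈ 7.053 rad/s.
t_p = π/ω_d = π/7.053 ≈ 0.4454 s.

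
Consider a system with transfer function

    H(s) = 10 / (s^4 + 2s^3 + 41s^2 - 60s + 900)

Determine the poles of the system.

s = 2 ± 4j, -3 ± 6j

The poles are the roots of the denominator s^4 + 2s^3 + 41s^2 - 60s + 900 = 0.
No real roots exist; factor into two real quadratics: (s^2 - 4s + 20)(s^2 + 6s + 45) = 0.
Each quadratic gives a conjugate pair via the quadratic formula.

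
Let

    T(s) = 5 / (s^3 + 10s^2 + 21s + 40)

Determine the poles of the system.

The poles are the roots of the denominator s^3 + 10s^2 + 21s + 40 = 0.
Trying s = -8: the polynomial evaluates to 0, so (s + 8) is a factor.
Dividing out leaves s^2 + 2s + 5 = 0.
The quadratic formula then gives s = -1 ± 2j.

s = -1 + 2j, -1 - 2j, -8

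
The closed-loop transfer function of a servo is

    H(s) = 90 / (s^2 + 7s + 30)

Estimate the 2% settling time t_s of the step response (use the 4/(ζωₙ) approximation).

Comparing s^2 + 7s + 30 to s^2 + 2ζωₙs + ωₙ²: ωₙ = √30 ≈ 5.477 rad/s and ζ = 7/(2·√30) ≈ 0.6390.
ζωₙ = 7/2 = 3.5, so t_s ≈ 4/(ζωₙ) = 4/3.5 ≈ 1.143 s.

t_s ≈ 1.143 s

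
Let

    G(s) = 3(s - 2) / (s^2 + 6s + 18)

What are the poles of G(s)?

The poles are the roots of the denominator s^2 + 6s + 18 = 0.
Using the quadratic formula: s = (-6 ± √(-36))/2 = -3 ± 3j.

s = -3 + 3j, -3 - 3j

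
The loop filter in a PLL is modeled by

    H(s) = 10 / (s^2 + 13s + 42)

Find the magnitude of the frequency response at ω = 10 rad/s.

Substitute s = j10: numerator = 10, denominator = -58 + j130.
|H(j10)| = |10| / |-58 + j130| = 10 / 142.35 ≈ 0.07025.

|H(j10)| ≈ 0.07025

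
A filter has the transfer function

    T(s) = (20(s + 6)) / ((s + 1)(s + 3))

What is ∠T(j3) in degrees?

At s = j3: numerator = 120 + j60, denominator = -6 + j12.
∠T = ∠num − ∠den = 26.565° − (116.57°) = -90°.

∠T(j3) ≈ -90°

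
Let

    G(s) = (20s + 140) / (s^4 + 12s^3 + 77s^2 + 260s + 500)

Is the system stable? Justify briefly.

The denominator s^4 + 12s^3 + 77s^2 + 260s + 500 factors as (s^2 + 8s + 25)(s^2 + 4s + 20), giving poles at s = -4 ± 3j, -2 ± 4j.
Since all poles lie strictly in the left half-plane, the system is stable.

stable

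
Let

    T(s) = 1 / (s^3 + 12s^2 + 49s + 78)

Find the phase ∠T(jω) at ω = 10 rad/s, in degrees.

∠T(j10) ≈ 155.6°

At s = j10: numerator = 1, denominator = -1122 - j510.
∠T = ∠num − ∠den = 0° − (-155.56°) = 155.6°.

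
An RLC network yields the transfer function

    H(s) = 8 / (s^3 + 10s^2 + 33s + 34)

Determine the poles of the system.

s = -2, -4 + j, -4 - j

The poles are the roots of the denominator s^3 + 10s^2 + 33s + 34 = 0.
Trying s = -2: the polynomial evaluates to 0, so (s + 2) is a factor.
Dividing out leaves s^2 + 8s + 17 = 0.
The quadratic formula then gives s = -4 ± 1j.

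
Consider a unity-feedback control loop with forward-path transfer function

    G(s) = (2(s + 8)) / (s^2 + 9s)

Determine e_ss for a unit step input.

G(s) has one pole at the origin.
This is a Type 1 system; for a step input the steady-state error is zero.

e_ss = 0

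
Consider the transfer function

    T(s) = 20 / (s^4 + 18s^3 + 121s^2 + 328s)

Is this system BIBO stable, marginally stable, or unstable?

marginally stable

The denominator s^4 + 18s^3 + 121s^2 + 328s factors as s(s + 8)(s^2 + 10s + 41), giving poles at s = 0, -8, -5 + 4j, -5 - 4j.
Since the simple pole(s) at s = 0 lie on the jω-axis with none in the right half-plane, the system is marginally stable.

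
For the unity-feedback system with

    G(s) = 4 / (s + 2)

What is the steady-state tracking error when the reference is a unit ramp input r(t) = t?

e_ss = ∞

G(s) has no poles at the origin.
This is a Type 0 system; Kv = lim_{s→0} s·G(s) = 0, so the steady-state error for a ramp input is infinite.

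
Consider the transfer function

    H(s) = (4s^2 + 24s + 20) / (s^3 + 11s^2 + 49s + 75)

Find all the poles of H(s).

s = -4 + 3j, -4 - 3j, -3

The poles are the roots of the denominator s^3 + 11s^2 + 49s + 75 = 0.
Trying s = -3: the polynomial evaluates to 0, so (s + 3) is a factor.
Dividing out leaves s^2 + 8s + 25 = 0.
The quadratic formula then gives s = -4 ± 3j.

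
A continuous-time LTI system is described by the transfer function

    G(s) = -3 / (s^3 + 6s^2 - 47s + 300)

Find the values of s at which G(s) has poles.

s = 3 ± 4j, -12

The poles are the roots of the denominator s^3 + 6s^2 - 47s + 300 = 0.
Trying s = -12: the polynomial evaluates to 0, so (s + 12) is a factor.
Dividing out leaves s^2 - 6s + 25 = 0.
The quadratic formula then gives s = 3 ± 4j.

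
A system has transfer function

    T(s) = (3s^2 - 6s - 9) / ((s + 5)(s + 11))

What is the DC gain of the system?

Set s = 0: T(0) = (-9) / (55) = -9/55.

T(0) = -9/55 ≈ -0.1636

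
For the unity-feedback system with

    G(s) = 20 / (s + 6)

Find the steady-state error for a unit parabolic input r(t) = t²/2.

G(s) has no poles at the origin.
This is a Type 0 system; Ka = lim_{s→0} s^2·G(s) = 0, so the steady-state error for a parabola input is infinite.

e_ss = ∞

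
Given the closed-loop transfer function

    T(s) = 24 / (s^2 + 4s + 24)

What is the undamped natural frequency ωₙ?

Compare the denominator to the standard form s^2 + 2ζωₙs + ωₙ².
ωₙ² = 24, so ωₙ = √24 ≈ 4.899 rad/s.

ωₙ ≈ 4.899 rad/s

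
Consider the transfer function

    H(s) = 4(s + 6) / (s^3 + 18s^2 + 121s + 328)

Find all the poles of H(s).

s = -5 ± 4j, -8

The poles are the roots of the denominator s^3 + 18s^2 + 121s + 328 = 0.
Trying s = -8: the polynomial evaluates to 0, so (s + 8) is a factor.
Dividing out leaves s^2 + 10s + 41 = 0.
The quadratic formula then gives s = -5 ± 4j.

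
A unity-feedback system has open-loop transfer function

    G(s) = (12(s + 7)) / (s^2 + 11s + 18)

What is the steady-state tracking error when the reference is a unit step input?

e_ss = 0.1765

G(s) has no poles at the origin.
This is a Type 0 system. Kp = lim_{s→0} G(s) = 84/18 = 14/3.
e_ss = 1/(1 + Kp) = 1/(1 + 14/3) = 3/17 ≈ 0.1765.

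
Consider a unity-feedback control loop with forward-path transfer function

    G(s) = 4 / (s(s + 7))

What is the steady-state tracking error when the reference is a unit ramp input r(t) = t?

G(s) has one pole at the origin.
This is a Type 1 system. Kv = lim_{s→0} s·G(s) = 4/7.
e_ss = 1/Kv = 1/(4/7) = 7/4 ≈ 1.750.

e_ss = 1.750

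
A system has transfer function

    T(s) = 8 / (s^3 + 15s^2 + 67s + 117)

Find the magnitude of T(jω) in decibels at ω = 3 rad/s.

|T(j3)|_dB ≈ -26.8 dB

Substitute s = j3: numerator = 8, denominator = -18 + j174.
|T(j3)| = |8| / |-18 + j174| = 8 / 174.93 ≈ 0.04573.
In decibels: 20·log₁₀(0.04573) ≈ -26.8 dB.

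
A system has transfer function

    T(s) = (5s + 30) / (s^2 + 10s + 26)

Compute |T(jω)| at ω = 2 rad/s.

|T(j2)| ≈ 1.064

Substitute s = j2: numerator = 30 + j10, denominator = 22 + j20.
|T(j2)| = |30 + j10| / |22 + j20| = 31.623 / 29.732 ≈ 1.064.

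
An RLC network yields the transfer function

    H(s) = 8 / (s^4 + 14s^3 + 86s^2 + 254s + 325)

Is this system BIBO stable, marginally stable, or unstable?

The denominator s^4 + 14s^3 + 86s^2 + 254s + 325 factors as (s^2 + 6s + 13)(s^2 + 8s + 25), giving poles at s = -3 + 2j, -3 - 2j, -4 + 3j, -4 - 3j.
Since all poles lie strictly in the left half-plane, the system is stable.

stable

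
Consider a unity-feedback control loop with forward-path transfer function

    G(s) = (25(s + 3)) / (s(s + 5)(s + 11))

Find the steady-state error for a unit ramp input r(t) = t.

e_ss = 0.7333

G(s) has one pole at the origin.
This is a Type 1 system. Kv = lim_{s→0} s·G(s) = 75/55 = 15/11.
e_ss = 1/Kv = 1/(15/11) = 11/15 ≈ 0.7333.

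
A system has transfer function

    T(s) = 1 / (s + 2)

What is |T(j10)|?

Substitute s = j10: numerator = 1, denominator = 2 + j10.
|T(j10)| = |1| / |2 + j10| = 1 / 10.198 ≈ 0.09806.

|T(j10)| ≈ 0.09806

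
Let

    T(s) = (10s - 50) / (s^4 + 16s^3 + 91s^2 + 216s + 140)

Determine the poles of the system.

The poles are the roots of the denominator s^4 + 16s^3 + 91s^2 + 216s + 140 = 0.
Trying s = -7: the polynomial evaluates to 0, so (s + 7) is a factor.
Dividing out leaves s^3 + 9s^2 + 28s + 20 = 0.
This factors further as (s^2 + 8s + 20)(s + 1) = 0.

s = -4 + 2j, -4 - 2j, -7, -1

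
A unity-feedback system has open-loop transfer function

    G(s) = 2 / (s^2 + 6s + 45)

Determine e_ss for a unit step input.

G(s) has no poles at the origin.
This is a Type 0 system. Kp = lim_{s→0} G(s) = 2/45.
e_ss = 1/(1 + Kp) = 1/(1 + 2/45) = 45/47 ≈ 0.9574.

e_ss = 0.9574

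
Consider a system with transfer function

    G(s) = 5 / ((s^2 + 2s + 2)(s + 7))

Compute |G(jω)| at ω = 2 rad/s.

Substitute s = j2: numerator = 5, denominator = -22 + j24.
|G(j2)| = |5| / |-22 + j24| = 5 / 32.558 ≈ 0.1536.

|G(j2)| ≈ 0.1536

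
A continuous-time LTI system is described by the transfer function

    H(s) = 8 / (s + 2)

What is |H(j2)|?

|H(j2)| ≈ 2.828

Substitute s = j2: numerator = 8, denominator = 2 + j2.
|H(j2)| = |8| / |2 + j2| = 8 / 2.8284 ≈ 2.828.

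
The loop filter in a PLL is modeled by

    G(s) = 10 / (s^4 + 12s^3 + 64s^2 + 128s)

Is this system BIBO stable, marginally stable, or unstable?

The denominator s^4 + 12s^3 + 64s^2 + 128s factors as s(s^2 + 8s + 32)(s + 4), giving poles at s = 0, -4 + 4j, -4 - 4j, -4.
Since the simple pole(s) at s = 0 lie on the jω-axis with none in the right half-plane, the system is marginally stable.

marginally stable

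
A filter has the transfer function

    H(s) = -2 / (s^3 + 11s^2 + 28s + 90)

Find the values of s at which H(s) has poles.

s = -1 ± 3j, -9

The poles are the roots of the denominator s^3 + 11s^2 + 28s + 90 = 0.
Trying s = -9: the polynomial evaluates to 0, so (s + 9) is a factor.
Dividing out leaves s^2 + 2s + 10 = 0.
The quadratic formula then gives s = -1 ± 3j.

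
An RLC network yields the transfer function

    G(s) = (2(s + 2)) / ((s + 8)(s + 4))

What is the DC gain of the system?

G(0) = 1/8 ≈ 0.1250

At s = 0 each factor (s + a) contributes a and each (s^2 + bs + c) contributes c.
G(0) = 2·(2) / ((8) · (4)) = 4/32 = 1/8.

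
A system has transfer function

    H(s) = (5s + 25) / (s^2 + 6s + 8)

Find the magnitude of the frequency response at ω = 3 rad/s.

Substitute s = j3: numerator = 25 + j15, denominator = -1 + j18.
|H(j3)| = |25 + j15| / |-1 + j18| = 29.155 / 18.028 ≈ 1.617.

|H(j3)| ≈ 1.617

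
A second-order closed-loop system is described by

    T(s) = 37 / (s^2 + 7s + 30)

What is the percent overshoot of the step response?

Comparing s^2 + 7s + 30 to s^2 + 2ζωₙs + ωₙ²: ωₙ = √30 ≈ 5.477 rad/s and ζ = 7/(2·√30) ≈ 0.6390.
%OS = 100·exp(−πζ/√(1−ζ²)) = 100·exp(−π·0.6390/√(1−0.6390²)) ≈ 7.35%.

%OS ≈ 7.35%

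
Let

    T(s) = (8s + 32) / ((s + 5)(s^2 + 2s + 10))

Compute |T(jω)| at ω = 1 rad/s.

Substitute s = j1: numerator = 32 + j8, denominator = 43 + j19.
|T(j1)| = |32 + j8| / |43 + j19| = 32.985 / 47.011 ≈ 0.7016.

|T(j1)| ≈ 0.7016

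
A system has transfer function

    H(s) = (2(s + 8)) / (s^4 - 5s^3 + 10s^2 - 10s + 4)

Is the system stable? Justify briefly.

The denominator s^4 - 5s^3 + 10s^2 - 10s + 4 factors as (s - 1)(s^2 - 2s + 2)(s - 2), giving poles at s = 1, 1 ± j, 2.
Since the pole(s) at s = 1, 1 ± j, 2 lie in the right half-plane, the system is unstable.

unstable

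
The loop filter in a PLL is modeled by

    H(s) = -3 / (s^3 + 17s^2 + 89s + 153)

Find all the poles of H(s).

s = -4 + j, -4 - j, -9

The poles are the roots of the denominator s^3 + 17s^2 + 89s + 153 = 0.
Trying s = -9: the polynomial evaluates to 0, so (s + 9) is a factor.
Dividing out leaves s^2 + 8s + 17 = 0.
The quadratic formula then gives s = -4 ± 1j.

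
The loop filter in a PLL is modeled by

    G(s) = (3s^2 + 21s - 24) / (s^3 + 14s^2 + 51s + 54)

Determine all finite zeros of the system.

Set the numerator to zero: 3s^2 + 21s - 24 = 0, i.e. 3·(s^2 + 7s - 8) = 0.
Factoring: (s + 8)(s - 1) = 0.

s = -8, 1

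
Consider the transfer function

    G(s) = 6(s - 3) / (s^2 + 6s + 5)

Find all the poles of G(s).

s = -5, -1

The poles are the roots of the denominator s^2 + 6s + 5 = 0.
Factoring: (s + 5)(s + 1) = 0, so s = -5 and s = -1.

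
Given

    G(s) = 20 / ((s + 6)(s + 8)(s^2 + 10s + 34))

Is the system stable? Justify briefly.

stable

The poles can be read from the denominator factors: s = -6, -8, -5 ± 3j.
Since all poles lie strictly in the left half-plane, the system is stable.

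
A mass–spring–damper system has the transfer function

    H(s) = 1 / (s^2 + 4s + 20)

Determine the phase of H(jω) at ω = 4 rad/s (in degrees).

At s = j4: numerator = 1, denominator = 4 + j16.
∠H = ∠num − ∠den = 0° − (75.964°) = -75.96°.

∠H(j4) ≈ -75.96°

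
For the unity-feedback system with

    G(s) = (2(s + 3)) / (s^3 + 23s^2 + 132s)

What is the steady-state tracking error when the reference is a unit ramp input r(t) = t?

G(s) has one pole at the origin.
This is a Type 1 system. Kv = lim_{s→0} s·G(s) = 6/132 = 1/22.
e_ss = 1/Kv = 1/(1/22) = 22.

e_ss = 22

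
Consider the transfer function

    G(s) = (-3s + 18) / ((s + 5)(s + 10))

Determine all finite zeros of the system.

Set the numerator to zero: -3s + 18 = 0, i.e. -3·(s - 6) = 0.
So s = 6.

s = 6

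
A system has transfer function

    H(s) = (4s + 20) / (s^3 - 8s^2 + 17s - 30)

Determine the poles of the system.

The poles are the roots of the denominator s^3 - 8s^2 + 17s - 30 = 0.
Trying s = 6: the polynomial evaluates to 0, so (s - 6) is a factor.
Dividing out leaves s^2 - 2s + 5 = 0.
The quadratic formula then gives s = 1 ± 2j.

s = 6, 1 + 2j, 1 - 2j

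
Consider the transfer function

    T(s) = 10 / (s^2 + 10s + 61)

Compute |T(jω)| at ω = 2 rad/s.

|T(j2)| ≈ 0.1655

Substitute s = j2: numerator = 10, denominator = 57 + j20.
|T(j2)| = |10| / |57 + j20| = 10 / 60.407 ≈ 0.1655.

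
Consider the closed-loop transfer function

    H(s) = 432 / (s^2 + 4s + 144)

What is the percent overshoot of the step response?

Comparing s^2 + 4s + 144 to s^2 + 2ζωₙs + ωₙ²: ωₙ = 12 rad/s and ζ = 4/(2·12) ≈ 0.1667.
%OS = 100·exp(−πζ/√(1−ζ²)) = 100·exp(−π·0.1667/√(1−0.1667²)) ≈ 58.8%.

%OS ≈ 58.8%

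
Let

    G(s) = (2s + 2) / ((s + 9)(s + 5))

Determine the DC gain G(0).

Set s = 0: G(0) = (2) / (45) = 2/45.

G(0) = 2/45 ≈ 0.04444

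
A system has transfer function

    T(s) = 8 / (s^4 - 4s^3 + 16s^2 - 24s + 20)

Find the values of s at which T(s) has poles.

s = 1 + j, 1 - j, 1 + 3j, 1 - 3j

The poles are the roots of the denominator s^4 - 4s^3 + 16s^2 - 24s + 20 = 0.
No real roots exist; factor into two real quadratics: (s^2 - 2s + 2)(s^2 - 2s + 10) = 0.
Each quadratic gives a conjugate pair via the quadratic formula.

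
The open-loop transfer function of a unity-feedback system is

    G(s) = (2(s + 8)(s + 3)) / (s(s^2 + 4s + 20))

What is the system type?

Type 1

The denominator has 1 factor of s at the origin (free integrator), so this is a Type 1 system.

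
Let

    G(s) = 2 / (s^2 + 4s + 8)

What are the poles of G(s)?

s = -2 ± 2j

The poles are the roots of the denominator s^2 + 4s + 8 = 0.
Using the quadratic formula: s = (-4 ± √(-16))/2 = -2 ± 2j.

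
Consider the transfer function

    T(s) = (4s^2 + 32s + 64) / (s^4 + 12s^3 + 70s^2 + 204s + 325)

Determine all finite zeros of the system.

s = -4, -4

Set the numerator to zero: 4s^2 + 32s + 64 = 0, i.e. 4·(s^2 + 8s + 16) = 0.
Factoring: (s + 4)^2 = 0.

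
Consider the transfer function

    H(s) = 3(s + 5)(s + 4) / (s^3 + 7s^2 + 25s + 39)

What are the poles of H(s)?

s = -2 + 3j, -2 - 3j, -3

The poles are the roots of the denominator s^3 + 7s^2 + 25s + 39 = 0.
Trying s = -3: the polynomial evaluates to 0, so (s + 3) is a factor.
Dividing out leaves s^2 + 4s + 13 = 0.
The quadratic formula then gives s = -2 ± 3j.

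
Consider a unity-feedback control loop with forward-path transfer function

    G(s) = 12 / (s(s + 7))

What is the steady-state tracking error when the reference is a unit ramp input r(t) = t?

G(s) has one pole at the origin.
This is a Type 1 system. Kv = lim_{s→0} s·G(s) = 12/7.
e_ss = 1/Kv = 1/(12/7) = 7/12 ≈ 0.5833.

e_ss = 0.5833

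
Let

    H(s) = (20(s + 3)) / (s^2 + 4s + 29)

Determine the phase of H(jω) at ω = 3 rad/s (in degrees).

∠H(j3) ≈ 14.04°

At s = j3: numerator = 60 + j60, denominator = 20 + j12.
∠H = ∠num − ∠den = 45° − (30.964°) = 14.04°.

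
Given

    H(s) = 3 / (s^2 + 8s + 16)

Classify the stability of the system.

The denominator s^2 + 8s + 16 factors as (s + 4)^2, giving poles at s = -4, -4.
Since all poles lie strictly in the left half-plane, the system is stable.

stable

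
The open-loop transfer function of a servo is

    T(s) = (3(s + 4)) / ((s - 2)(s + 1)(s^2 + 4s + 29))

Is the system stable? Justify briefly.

The poles can be read from the denominator factors: s = 2, -1, -2 + 5j, -2 - 5j.
Since the pole(s) at s = 2 lie in the right half-plane, the system is unstable.

unstable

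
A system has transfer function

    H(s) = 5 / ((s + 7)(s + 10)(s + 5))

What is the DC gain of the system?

At s = 0 each factor (s + a) contributes a and each (s^2 + bs + c) contributes c.
H(0) = 5·1 / ((7) · (10) · (5)) = 5/350 = 1/70.

H(0) = 1/70 ≈ 0.01429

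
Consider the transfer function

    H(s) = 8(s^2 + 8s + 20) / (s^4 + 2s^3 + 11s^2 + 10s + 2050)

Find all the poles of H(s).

s = 4 + 5j, 4 - 5j, -5 + 5j, -5 - 5j

The poles are the roots of the denominator s^4 + 2s^3 + 11s^2 + 10s + 2050 = 0.
No real roots exist; factor into two real quadratics: (s^2 - 8s + 41)(s^2 + 10s + 50) = 0.
Each quadratic gives a conjugate pair via the quadratic formula.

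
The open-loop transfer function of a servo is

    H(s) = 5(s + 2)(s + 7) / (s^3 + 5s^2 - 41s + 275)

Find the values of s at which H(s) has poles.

s = 3 ± 4j, -11

The poles are the roots of the denominator s^3 + 5s^2 - 41s + 275 = 0.
Trying s = -11: the polynomial evaluates to 0, so (s + 11) is a factor.
Dividing out leaves s^2 - 6s + 25 = 0.
The quadratic formula then gives s = 3 ± 4j.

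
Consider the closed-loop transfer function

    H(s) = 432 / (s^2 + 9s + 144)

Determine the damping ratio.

ζ = 0.375

Compare the denominator to the standard form s^2 + 2ζωₙs + ωₙ².
ωₙ² = 144, so ωₙ = 12 rad/s.
2ζωₙ = 9, so ζ = 9/(2·12) = 0.375.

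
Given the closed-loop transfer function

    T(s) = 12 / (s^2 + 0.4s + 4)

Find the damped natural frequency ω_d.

Comparing s^2 + 0.4s + 4 to s^2 + 2ζωₙs + ωₙ²: ωₙ = 2 rad/s and ζ = 0.4/(2·2) = 0.1.
ζωₙ = 0.4/2 = 0.2, so ω_d = ωₙ√(1−ζ²) = √(ωₙ² − (ζωₙ)²) = √(4 − 0.2²) = √3.96 ≈ 1.990 rad/s.

ω_d ≈ 1.990 rad/s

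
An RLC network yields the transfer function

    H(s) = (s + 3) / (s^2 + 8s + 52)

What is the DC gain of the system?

At s = 0 each factor (s + a) contributes a and each (s^2 + bs + c) contributes c.
H(0) = 1·(3) / ((52)) = 3/52 = 3/52.

H(0) = 3/52 ≈ 0.05769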